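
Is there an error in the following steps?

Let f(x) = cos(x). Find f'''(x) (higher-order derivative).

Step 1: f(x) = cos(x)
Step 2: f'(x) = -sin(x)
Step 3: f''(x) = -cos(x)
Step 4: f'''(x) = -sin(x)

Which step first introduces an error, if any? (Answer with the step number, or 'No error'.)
Step 4

Step 4 is incorrect due to a sign flip.
The step shows: -sin(x)
The correct value should be: sin(x)

Explanation: The sign of the whole expression was flipped: the term sin(x) was incorrectly written as -sin(x)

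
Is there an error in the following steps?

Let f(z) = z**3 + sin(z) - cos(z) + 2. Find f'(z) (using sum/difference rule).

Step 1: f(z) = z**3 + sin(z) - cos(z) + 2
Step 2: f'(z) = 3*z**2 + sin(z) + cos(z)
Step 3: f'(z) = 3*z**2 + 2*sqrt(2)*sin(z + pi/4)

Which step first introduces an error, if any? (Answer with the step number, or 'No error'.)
Step 3

Step 3 is incorrect due to a wrong exponent.
The step shows: 3*z**2 + 2*sqrt(2)*sin(z + pi/4)
The correct value should be: 3*z**2 + sqrt(2)*sin(z + pi/4)

Explanation: The exponent 1/2 on 2 was incorrectly written as 3/2: the term sqrt(2)*sin(z + pi/4) was incorrectly written as 2*sqrt(2)*sin(z + pi/4)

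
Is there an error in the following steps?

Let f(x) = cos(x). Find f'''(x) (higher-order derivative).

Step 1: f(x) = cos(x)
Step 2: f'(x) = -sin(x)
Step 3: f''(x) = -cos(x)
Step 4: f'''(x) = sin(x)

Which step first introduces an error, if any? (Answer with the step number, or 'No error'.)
No error

All steps in this derivation are correct.
The final answer f'''(x) = sin(x) is valid.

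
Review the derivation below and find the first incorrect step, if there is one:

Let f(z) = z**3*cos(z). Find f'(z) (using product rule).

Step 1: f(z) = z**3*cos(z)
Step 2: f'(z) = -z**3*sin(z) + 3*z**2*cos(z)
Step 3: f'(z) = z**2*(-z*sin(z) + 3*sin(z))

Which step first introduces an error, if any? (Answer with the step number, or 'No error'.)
Step 3

Step 3 is incorrect due to a wrong trig function.
The step shows: z**2*(-z*sin(z) + 3*sin(z))
The correct value should be: z**2*(-z*sin(z) + 3*cos(z))

Explanation: cos(z) was incorrectly written as sin(z): the term z**2*(-z*sin(z) + 3*cos(z)) was incorrectly written as z**2*(-z*sin(z) + 3*sin(z))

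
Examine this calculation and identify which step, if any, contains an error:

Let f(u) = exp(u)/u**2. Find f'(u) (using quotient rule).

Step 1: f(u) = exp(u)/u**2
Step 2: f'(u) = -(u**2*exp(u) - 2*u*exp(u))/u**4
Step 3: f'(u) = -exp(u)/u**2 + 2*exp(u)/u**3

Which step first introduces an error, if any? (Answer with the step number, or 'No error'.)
Step 2

Step 2 is incorrect due to a sign flip.
The step shows: -(u**2*exp(u) - 2*u*exp(u))/u**4
The correct value should be: (u**2*exp(u) - 2*u*exp(u))/u**4

Explanation: The sign of the whole expression was flipped: the term (u**2*exp(u) - 2*u*exp(u))/u**4 was incorrectly written as -(u**2*exp(u) - 2*u*exp(u))/u**4
The later steps are derived from this incorrect expression, so the error originates in Step 2.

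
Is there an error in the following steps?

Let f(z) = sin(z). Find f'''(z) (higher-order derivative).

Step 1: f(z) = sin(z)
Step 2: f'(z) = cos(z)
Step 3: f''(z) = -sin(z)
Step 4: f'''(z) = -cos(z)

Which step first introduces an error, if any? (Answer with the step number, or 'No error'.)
No error

All steps in this derivation are correct.
The final answer f'''(z) = -cos(z) is valid.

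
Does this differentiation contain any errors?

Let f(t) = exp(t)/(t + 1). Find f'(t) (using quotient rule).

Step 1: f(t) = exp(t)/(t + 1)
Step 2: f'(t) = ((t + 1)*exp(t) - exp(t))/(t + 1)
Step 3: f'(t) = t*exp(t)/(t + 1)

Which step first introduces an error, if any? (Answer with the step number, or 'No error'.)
Step 2

Step 2 is incorrect due to a wrong exponent.
The step shows: ((t + 1)*exp(t) - exp(t))/(t + 1)
The correct value should be: ((t + 1)*exp(t) - exp(t))/(t + 1)**2

Explanation: The exponent -2 on t + 1 was incorrectly written as -1: the term ((t + 1)*exp(t) - exp(t))/(t + 1)**2 was incorrectly written as ((t + 1)*exp(t) - exp(t))/(t + 1)
The later steps are derived from this incorrect expression, so the error originates in Step 2.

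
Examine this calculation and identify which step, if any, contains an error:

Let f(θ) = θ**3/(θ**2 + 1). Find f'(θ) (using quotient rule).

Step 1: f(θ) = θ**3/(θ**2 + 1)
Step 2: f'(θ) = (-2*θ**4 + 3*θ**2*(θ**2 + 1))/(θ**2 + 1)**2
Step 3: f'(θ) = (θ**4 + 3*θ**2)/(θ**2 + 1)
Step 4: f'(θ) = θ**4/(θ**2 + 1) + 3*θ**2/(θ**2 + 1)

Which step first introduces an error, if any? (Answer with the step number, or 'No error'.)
Step 3

Step 3 is incorrect due to a wrong exponent.
The step shows: (θ**4 + 3*θ**2)/(θ**2 + 1)
The correct value should be: (θ**4 + 3*θ**2)/(θ**2 + 1)**2

Explanation: The exponent -2 on θ**2 + 1 was incorrectly written as -1: the term (θ**4 + 3*θ**2)/(θ**2 + 1)**2 was incorrectly written as (θ**4 + 3*θ**2)/(θ**2 + 1)
The later steps are derived from this incorrect expression, so the error originates in Step 3.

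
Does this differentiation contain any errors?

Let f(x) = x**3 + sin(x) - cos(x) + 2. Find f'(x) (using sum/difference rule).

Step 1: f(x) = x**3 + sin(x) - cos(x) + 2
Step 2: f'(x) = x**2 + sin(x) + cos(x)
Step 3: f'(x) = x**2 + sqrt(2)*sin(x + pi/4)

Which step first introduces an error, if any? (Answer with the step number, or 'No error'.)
Step 2

Step 2 is incorrect due to a wrong coefficient.
The step shows: x**2 + sin(x) + cos(x)
The correct value should be: 3*x**2 + sin(x) + cos(x)

Explanation: The coefficient 3 was incorrectly written as 1: the term 3*x**2 was incorrectly written as x**2
The later steps are derived from this incorrect expression, so the error originates in Step 2.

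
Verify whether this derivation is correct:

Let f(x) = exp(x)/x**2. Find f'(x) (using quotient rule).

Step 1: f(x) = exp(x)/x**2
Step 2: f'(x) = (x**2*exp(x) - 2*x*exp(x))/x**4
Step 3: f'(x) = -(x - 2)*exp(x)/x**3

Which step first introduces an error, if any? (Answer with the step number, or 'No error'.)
Step 3

Step 3 is incorrect due to a sign flip.
The step shows: -(x - 2)*exp(x)/x**3
The correct value should be: (x - 2)*exp(x)/x**3

Explanation: The sign of the whole expression was flipped: the term (x - 2)*exp(x)/x**3 was incorrectly written as -(x - 2)*exp(x)/x**3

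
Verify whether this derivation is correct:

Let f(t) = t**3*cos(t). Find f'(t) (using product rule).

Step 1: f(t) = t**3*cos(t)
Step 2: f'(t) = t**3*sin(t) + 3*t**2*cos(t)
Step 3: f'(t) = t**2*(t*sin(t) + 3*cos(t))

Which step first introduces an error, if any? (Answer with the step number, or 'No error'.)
Step 2

Step 2 is incorrect due to a sign flip.
The step shows: t**3*sin(t) + 3*t**2*cos(t)
The correct value should be: -t**3*sin(t) + 3*t**2*cos(t)

Explanation: The sign of one term was flipped: the term -t**3*sin(t) was incorrectly written as t**3*sin(t)
The later steps are derived from this incorrect expression, so the error originates in Step 2.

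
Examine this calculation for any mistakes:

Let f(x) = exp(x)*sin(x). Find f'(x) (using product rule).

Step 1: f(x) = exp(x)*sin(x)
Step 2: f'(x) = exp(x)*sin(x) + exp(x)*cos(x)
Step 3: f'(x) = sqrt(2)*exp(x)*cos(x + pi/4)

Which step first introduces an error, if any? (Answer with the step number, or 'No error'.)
Step 3

Step 3 is incorrect due to a wrong trig function.
The step shows: sqrt(2)*exp(x)*cos(x + pi/4)
The correct value should be: sqrt(2)*exp(x)*sin(x + pi/4)

Explanation: sin(x + pi/4) was incorrectly written as cos(x + pi/4): the term sqrt(2)*exp(x)*sin(x + pi/4) was incorrectly written as sqrt(2)*exp(x)*cos(x + pi/4)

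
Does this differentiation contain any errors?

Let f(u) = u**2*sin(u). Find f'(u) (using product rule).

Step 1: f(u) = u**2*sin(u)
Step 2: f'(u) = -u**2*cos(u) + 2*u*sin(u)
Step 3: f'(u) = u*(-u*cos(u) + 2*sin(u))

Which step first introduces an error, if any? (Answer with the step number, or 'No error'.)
Step 2

Step 2 is incorrect due to a sign flip.
The step shows: -u**2*cos(u) + 2*u*sin(u)
The correct value should be: u**2*cos(u) + 2*u*sin(u)

Explanation: The sign of one term was flipped: the term u**2*cos(u) was incorrectly written as -u**2*cos(u)
The later steps are derived from this incorrect expression, so the error originates in Step 2.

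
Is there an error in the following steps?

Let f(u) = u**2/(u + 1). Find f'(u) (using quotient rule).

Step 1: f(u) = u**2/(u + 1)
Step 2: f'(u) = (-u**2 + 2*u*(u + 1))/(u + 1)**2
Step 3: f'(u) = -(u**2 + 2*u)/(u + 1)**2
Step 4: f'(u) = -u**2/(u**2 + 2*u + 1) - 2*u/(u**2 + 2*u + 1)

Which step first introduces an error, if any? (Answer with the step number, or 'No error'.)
Step 3

Step 3 is incorrect due to a sign flip.
The step shows: -(u**2 + 2*u)/(u + 1)**2
The correct value should be: (u**2 + 2*u)/(u + 1)**2

Explanation: The sign of the whole expression was flipped: the term (u**2 + 2*u)/(u + 1)**2 was incorrectly written as -(u**2 + 2*u)/(u + 1)**2
The later steps are derived from this incorrect expression, so the error originates in Step 3.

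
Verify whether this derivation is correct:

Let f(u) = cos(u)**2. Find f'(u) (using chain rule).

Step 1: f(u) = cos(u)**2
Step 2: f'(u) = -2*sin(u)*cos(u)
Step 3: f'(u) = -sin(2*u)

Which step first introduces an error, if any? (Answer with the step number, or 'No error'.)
No error

All steps in this derivation are correct.
The final answer f'(u) = -sin(2*u) is valid.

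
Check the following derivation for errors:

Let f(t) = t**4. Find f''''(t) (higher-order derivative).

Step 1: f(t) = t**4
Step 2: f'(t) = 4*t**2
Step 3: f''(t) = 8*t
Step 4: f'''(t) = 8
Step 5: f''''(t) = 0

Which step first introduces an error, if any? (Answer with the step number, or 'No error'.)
Step 2

Step 2 is incorrect due to a wrong exponent.
The step shows: 4*t**2
The correct value should be: 4*t**3

Explanation: The exponent 3 on t was incorrectly written as 2: the term 4*t**3 was incorrectly written as 4*t**2
The later steps are derived from this incorrect expression, so the error originates in Step 2.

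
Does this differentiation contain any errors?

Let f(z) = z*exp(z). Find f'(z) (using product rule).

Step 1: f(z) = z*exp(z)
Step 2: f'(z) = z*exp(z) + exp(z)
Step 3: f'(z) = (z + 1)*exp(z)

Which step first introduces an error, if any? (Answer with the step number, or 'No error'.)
No error

All steps in this derivation are correct.
The final answer f'(z) = (z + 1)*exp(z) is valid.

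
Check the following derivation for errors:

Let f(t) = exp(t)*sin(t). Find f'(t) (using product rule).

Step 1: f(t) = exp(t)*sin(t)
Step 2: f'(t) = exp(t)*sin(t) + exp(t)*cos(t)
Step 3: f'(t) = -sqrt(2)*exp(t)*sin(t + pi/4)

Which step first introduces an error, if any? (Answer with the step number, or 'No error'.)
Step 3

Step 3 is incorrect due to a sign flip.
The step shows: -sqrt(2)*exp(t)*sin(t + pi/4)
The correct value should be: sqrt(2)*exp(t)*sin(t + pi/4)

Explanation: The sign of the whole expression was flipped: the term sqrt(2)*exp(t)*sin(t + pi/4) was incorrectly written as -sqrt(2)*exp(t)*sin(t + pi/4)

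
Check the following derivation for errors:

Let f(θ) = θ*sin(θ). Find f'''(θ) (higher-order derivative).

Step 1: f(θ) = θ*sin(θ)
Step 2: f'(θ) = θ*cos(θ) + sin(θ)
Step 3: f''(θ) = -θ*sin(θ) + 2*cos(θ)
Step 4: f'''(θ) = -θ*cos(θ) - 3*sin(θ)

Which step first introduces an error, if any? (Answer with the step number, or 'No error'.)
No error

All steps in this derivation are correct.
The final answer f'''(θ) = -θ*cos(θ) - 3*sin(θ) is valid.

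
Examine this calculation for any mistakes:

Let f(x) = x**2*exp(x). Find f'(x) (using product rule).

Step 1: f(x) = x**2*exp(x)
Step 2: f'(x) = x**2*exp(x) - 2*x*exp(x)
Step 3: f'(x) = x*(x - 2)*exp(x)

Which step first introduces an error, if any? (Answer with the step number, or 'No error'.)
Step 2

Step 2 is incorrect due to a sign flip.
The step shows: x**2*exp(x) - 2*x*exp(x)
The correct value should be: x**2*exp(x) + 2*x*exp(x)

Explanation: The sign of one term was flipped: the term 2*x*exp(x) was incorrectly written as -2*x*exp(x)
The later steps are derived from this incorrect expression, so the error originates in Step 2.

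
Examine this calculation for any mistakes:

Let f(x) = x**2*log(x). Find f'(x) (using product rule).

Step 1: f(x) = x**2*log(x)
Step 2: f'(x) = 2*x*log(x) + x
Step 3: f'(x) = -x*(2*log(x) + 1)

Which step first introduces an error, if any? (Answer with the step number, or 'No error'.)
Step 3

Step 3 is incorrect due to a sign flip.
The step shows: -x*(2*log(x) + 1)
The correct value should be: x*(2*log(x) + 1)

Explanation: The sign of the whole expression was flipped: the term x*(2*log(x) + 1) was incorrectly written as -x*(2*log(x) + 1)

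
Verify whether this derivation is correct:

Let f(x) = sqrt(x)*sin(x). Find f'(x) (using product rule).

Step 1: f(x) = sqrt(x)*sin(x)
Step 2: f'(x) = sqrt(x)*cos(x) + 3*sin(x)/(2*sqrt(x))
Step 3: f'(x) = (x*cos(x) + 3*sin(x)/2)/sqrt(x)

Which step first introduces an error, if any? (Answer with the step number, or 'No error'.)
Step 2

Step 2 is incorrect due to a wrong coefficient.
The step shows: sqrt(x)*cos(x) + 3*sin(x)/(2*sqrt(x))
The correct value should be: sqrt(x)*cos(x) + sin(x)/(2*sqrt(x))

Explanation: The coefficient 1/2 was incorrectly written as 3/2: the term sin(x)/(2*sqrt(x)) was incorrectly written as 3*sin(x)/(2*sqrt(x))
The later steps are derived from this incorrect expression, so the error originates in Step 2.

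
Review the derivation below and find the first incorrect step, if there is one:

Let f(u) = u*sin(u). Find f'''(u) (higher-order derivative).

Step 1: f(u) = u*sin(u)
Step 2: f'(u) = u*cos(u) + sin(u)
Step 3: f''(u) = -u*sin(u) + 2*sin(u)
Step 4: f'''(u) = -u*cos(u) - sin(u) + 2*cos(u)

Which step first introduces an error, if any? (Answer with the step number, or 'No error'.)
Step 3

Step 3 is incorrect due to a wrong trig function.
The step shows: -u*sin(u) + 2*sin(u)
The correct value should be: -u*sin(u) + 2*cos(u)

Explanation: cos(u) was incorrectly written as sin(u): the term 2*cos(u) was incorrectly written as 2*sin(u)
The later steps are derived from this incorrect expression, so the error originates in Step 3.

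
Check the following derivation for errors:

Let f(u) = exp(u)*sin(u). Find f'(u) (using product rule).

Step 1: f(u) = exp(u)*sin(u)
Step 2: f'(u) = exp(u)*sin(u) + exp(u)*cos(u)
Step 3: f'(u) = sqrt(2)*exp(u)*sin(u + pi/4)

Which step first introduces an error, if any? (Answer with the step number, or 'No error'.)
No error

All steps in this derivation are correct.
The final answer f'(u) = sqrt(2)*exp(u)*sin(u + pi/4) is valid.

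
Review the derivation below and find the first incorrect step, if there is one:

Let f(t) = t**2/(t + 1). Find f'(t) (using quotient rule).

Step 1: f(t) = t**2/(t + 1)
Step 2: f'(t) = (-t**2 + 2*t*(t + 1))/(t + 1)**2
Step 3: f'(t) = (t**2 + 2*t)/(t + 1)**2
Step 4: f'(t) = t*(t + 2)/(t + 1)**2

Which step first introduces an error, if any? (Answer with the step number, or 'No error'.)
No error

All steps in this derivation are correct.
The final answer f'(t) = t*(t + 2)/(t + 1)**2 is valid.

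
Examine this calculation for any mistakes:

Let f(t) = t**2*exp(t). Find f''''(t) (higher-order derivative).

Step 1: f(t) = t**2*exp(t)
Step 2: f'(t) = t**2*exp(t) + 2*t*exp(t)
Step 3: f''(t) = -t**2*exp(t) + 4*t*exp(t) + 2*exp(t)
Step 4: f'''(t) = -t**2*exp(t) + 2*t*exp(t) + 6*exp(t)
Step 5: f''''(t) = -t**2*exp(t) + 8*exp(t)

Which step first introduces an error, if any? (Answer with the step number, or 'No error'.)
Step 3

Step 3 is incorrect due to a sign flip.
The step shows: -t**2*exp(t) + 4*t*exp(t) + 2*exp(t)
The correct value should be: t**2*exp(t) + 4*t*exp(t) + 2*exp(t)

Explanation: The sign of one term was flipped: the term t**2*exp(t) was incorrectly written as -t**2*exp(t)
The later steps are derived from this incorrect expression, so the error originates in Step 3.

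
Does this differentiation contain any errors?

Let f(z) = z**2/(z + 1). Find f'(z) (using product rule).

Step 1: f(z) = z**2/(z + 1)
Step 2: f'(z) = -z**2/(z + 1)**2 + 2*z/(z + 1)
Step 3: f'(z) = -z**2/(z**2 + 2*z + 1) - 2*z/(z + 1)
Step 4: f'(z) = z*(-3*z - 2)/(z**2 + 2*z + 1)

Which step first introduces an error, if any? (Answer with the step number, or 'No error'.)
Step 3

Step 3 is incorrect due to a sign flip.
The step shows: -z**2/(z**2 + 2*z + 1) - 2*z/(z + 1)
The correct value should be: -z**2/(z**2 + 2*z + 1) + 2*z/(z + 1)

Explanation: The sign of one term was flipped: the term 2*z/(z + 1) was incorrectly written as -2*z/(z + 1)
The later steps are derived from this incorrect expression, so the error originates in Step 3.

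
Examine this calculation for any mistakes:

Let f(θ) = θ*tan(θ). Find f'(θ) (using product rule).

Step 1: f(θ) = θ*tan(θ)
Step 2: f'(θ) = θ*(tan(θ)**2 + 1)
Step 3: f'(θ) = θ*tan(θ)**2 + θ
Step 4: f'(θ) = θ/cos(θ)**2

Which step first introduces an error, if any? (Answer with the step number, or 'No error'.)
Step 2

Step 2 is incorrect due to a dropped term.
The step shows: θ*(tan(θ)**2 + 1)
The correct value should be: θ*(tan(θ)**2 + 1) + tan(θ)

Explanation: A term was dropped: the term tan(θ) was incorrectly omitted
The later steps are derived from this incorrect expression, so the error originates in Step 2.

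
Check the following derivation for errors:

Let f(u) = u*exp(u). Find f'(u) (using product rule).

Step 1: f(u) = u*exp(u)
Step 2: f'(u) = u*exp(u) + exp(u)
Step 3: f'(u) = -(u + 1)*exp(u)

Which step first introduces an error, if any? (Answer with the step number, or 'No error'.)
Step 3

Step 3 is incorrect due to a sign flip.
The step shows: -(u + 1)*exp(u)
The correct value should be: (u + 1)*exp(u)

Explanation: The sign of the whole expression was flipped: the term (u + 1)*exp(u) was incorrectly written as -(u + 1)*exp(u)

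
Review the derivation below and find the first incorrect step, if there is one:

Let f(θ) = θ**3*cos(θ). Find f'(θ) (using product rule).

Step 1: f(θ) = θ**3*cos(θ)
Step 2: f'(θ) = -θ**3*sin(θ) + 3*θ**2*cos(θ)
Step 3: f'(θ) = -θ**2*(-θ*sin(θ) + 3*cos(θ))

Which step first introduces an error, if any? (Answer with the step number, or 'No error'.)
Step 3

Step 3 is incorrect due to a sign flip.
The step shows: -θ**2*(-θ*sin(θ) + 3*cos(θ))
The correct value should be: θ**2*(-θ*sin(θ) + 3*cos(θ))

Explanation: The sign of the whole expression was flipped: the term θ**2*(-θ*sin(θ) + 3*cos(θ)) was incorrectly written as -θ**2*(-θ*sin(θ) + 3*cos(θ))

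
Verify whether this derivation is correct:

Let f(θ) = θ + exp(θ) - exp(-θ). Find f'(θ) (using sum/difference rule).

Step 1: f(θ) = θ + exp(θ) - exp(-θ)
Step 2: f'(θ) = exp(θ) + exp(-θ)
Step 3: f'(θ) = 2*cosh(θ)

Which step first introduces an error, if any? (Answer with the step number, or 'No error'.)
Step 2

Step 2 is incorrect due to a dropped term.
The step shows: exp(θ) + exp(-θ)
The correct value should be: exp(θ) + 1 + exp(-θ)

Explanation: A term was dropped: the term 1 was incorrectly omitted
The later steps are derived from this incorrect expression, so the error originates in Step 2.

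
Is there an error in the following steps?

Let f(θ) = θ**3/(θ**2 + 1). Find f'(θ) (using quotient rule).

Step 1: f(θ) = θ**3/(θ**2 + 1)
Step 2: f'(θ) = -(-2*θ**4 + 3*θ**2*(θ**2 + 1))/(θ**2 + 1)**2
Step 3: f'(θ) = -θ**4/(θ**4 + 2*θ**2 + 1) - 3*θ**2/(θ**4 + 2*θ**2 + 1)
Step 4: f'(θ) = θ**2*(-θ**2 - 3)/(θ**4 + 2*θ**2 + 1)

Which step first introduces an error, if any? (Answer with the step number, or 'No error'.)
Step 2

Step 2 is incorrect due to a sign flip.
The step shows: -(-2*θ**4 + 3*θ**2*(θ**2 + 1))/(θ**2 + 1)**2
The correct value should be: (-2*θ**4 + 3*θ**2*(θ**2 + 1))/(θ**2 + 1)**2

Explanation: The sign of the whole expression was flipped: the term (-2*θ**4 + 3*θ**2*(θ**2 + 1))/(θ**2 + 1)**2 was incorrectly written as -(-2*θ**4 + 3*θ**2*(θ**2 + 1))/(θ**2 + 1)**2
The later steps are derived from this incorrect expression, so the error originates in Step 2.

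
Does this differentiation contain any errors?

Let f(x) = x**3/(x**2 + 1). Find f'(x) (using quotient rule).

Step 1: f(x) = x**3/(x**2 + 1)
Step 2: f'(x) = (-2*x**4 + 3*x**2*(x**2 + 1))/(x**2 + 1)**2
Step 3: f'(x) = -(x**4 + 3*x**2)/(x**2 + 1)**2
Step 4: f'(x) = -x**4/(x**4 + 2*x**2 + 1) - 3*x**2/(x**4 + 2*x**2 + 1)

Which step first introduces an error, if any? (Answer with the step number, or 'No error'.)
Step 3

Step 3 is incorrect due to a sign flip.
The step shows: -(x**4 + 3*x**2)/(x**2 + 1)**2
The correct value should be: (x**4 + 3*x**2)/(x**2 + 1)**2

Explanation: The sign of the whole expression was flipped: the term (x**4 + 3*x**2)/(x**2 + 1)**2 was incorrectly written as -(x**4 + 3*x**2)/(x**2 + 1)**2
The later steps are derived from this incorrect expression, so the error originates in Step 3.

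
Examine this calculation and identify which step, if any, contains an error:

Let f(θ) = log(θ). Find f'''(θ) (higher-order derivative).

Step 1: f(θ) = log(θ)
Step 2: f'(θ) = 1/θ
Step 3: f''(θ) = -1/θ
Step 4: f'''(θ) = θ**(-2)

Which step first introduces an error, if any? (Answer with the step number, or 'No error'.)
Step 3

Step 3 is incorrect due to a wrong exponent.
The step shows: -1/θ
The correct value should be: -1/θ**2

Explanation: The exponent -2 on θ was incorrectly written as -1: the term -1/θ**2 was incorrectly written as -1/θ
The later steps are derived from this incorrect expression, so the error originates in Step 3.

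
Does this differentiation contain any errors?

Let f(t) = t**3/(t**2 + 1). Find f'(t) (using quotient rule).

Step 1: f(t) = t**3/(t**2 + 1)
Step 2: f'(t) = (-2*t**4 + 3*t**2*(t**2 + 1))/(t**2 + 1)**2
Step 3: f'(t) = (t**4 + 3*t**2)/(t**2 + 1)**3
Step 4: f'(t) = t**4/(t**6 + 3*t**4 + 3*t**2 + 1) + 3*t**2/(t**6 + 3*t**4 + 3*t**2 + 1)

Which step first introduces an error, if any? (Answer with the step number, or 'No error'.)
Step 3

Step 3 is incorrect due to a wrong exponent.
The step shows: (t**4 + 3*t**2)/(t**2 + 1)**3
The correct value should be: (t**4 + 3*t**2)/(t**2 + 1)**2

Explanation: The exponent -2 on t**2 + 1 was incorrectly written as -3: the term (t**4 + 3*t**2)/(t**2 + 1)**2 was incorrectly written as (t**4 + 3*t**2)/(t**2 + 1)**3
The later steps are derived from this incorrect expression, so the error originates in Step 3.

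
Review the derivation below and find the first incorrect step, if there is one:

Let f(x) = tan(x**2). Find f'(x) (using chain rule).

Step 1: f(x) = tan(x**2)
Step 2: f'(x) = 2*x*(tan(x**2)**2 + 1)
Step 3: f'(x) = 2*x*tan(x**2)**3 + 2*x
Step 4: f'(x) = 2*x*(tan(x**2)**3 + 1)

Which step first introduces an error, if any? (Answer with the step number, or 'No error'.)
Step 3

Step 3 is incorrect due to a wrong exponent.
The step shows: 2*x*tan(x**2)**3 + 2*x
The correct value should be: 2*x*tan(x**2)**2 + 2*x

Explanation: The exponent 2 on tan(x**2) was incorrectly written as 3: the term 2*x*tan(x**2)**2 was incorrectly written as 2*x*tan(x**2)**3
The later steps are derived from this incorrect expression, so the error originates in Step 3.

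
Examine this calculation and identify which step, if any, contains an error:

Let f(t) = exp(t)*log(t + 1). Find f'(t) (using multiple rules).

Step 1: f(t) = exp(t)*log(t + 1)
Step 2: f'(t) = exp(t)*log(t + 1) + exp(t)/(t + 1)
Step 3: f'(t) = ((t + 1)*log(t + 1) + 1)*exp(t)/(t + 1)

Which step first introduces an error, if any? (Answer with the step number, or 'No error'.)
No error

All steps in this derivation are correct.
The final answer f'(t) = ((t + 1)*log(t + 1) + 1)*exp(t)/(t + 1) is valid.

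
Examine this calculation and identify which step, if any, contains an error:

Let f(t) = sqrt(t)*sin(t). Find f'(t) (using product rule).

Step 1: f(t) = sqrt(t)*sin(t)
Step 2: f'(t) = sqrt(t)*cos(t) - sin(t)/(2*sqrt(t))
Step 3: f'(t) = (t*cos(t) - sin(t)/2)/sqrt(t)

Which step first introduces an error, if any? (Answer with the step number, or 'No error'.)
Step 2

Step 2 is incorrect due to a sign flip.
The step shows: sqrt(t)*cos(t) - sin(t)/(2*sqrt(t))
The correct value should be: sqrt(t)*cos(t) + sin(t)/(2*sqrt(t))

Explanation: The sign of one term was flipped: the term sin(t)/(2*sqrt(t)) was incorrectly written as -sin(t)/(2*sqrt(t))
The later steps are derived from this incorrect expression, so the error originates in Step 2.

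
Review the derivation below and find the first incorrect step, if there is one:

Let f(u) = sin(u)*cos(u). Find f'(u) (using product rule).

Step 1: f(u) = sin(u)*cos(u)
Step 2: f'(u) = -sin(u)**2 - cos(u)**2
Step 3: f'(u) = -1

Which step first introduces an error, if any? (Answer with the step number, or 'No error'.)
Step 2

Step 2 is incorrect due to a sign flip.
The step shows: -sin(u)**2 - cos(u)**2
The correct value should be: -sin(u)**2 + cos(u)**2

Explanation: The sign of one term was flipped: the term cos(u)**2 was incorrectly written as -cos(u)**2
The later steps are derived from this incorrect expression, so the error originates in Step 2.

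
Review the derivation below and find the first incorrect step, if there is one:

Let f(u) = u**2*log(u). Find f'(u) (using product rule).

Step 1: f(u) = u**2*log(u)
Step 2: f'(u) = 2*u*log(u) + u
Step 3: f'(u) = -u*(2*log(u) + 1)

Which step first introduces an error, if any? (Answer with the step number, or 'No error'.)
Step 3

Step 3 is incorrect due to a sign flip.
The step shows: -u*(2*log(u) + 1)
The correct value should be: u*(2*log(u) + 1)

Explanation: The sign of the whole expression was flipped: the term u*(2*log(u) + 1) was incorrectly written as -u*(2*log(u) + 1)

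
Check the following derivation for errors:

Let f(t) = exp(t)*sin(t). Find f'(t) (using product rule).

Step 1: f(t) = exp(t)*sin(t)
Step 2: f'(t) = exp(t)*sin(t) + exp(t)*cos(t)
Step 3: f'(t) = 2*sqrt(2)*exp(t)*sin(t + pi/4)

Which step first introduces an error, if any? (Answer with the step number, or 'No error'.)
Step 3

Step 3 is incorrect due to a wrong exponent.
The step shows: 2*sqrt(2)*exp(t)*sin(t + pi/4)
The correct value should be: sqrt(2)*exp(t)*sin(t + pi/4)

Explanation: The exponent 1/2 on 2 was incorrectly written as 3/2: the term sqrt(2)*exp(t)*sin(t + pi/4) was incorrectly written as 2*sqrt(2)*exp(t)*sin(t + pi/4)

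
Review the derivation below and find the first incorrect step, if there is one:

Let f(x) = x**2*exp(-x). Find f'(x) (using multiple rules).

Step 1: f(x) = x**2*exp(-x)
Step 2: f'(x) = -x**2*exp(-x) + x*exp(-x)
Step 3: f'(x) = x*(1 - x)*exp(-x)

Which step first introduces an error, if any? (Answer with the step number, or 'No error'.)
Step 2

Step 2 is incorrect due to a wrong coefficient.
The step shows: -x**2*exp(-x) + x*exp(-x)
The correct value should be: -x**2*exp(-x) + 2*x*exp(-x)

Explanation: The coefficient 2 was incorrectly written as 1: the term 2*x*exp(-x) was incorrectly written as x*exp(-x)
The later steps are derived from this incorrect expression, so the error originates in Step 2.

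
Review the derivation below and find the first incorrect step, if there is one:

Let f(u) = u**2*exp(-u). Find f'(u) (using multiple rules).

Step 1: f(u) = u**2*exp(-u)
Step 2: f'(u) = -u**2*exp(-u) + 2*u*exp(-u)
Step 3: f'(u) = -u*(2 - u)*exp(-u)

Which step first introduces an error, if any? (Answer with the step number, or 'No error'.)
Step 3

Step 3 is incorrect due to a sign flip.
The step shows: -u*(2 - u)*exp(-u)
The correct value should be: u*(2 - u)*exp(-u)

Explanation: The sign of the whole expression was flipped: the term u*(2 - u)*exp(-u) was incorrectly written as -u*(2 - u)*exp(-u)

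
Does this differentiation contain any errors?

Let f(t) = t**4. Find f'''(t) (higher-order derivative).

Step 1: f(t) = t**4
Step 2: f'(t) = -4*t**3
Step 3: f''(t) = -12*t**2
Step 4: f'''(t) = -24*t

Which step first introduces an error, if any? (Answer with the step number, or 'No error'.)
Step 2

Step 2 is incorrect due to a sign flip.
The step shows: -4*t**3
The correct value should be: 4*t**3

Explanation: The sign of the whole expression was flipped: the term 4*t**3 was incorrectly written as -4*t**3
The later steps are derived from this incorrect expression, so the error originates in Step 2.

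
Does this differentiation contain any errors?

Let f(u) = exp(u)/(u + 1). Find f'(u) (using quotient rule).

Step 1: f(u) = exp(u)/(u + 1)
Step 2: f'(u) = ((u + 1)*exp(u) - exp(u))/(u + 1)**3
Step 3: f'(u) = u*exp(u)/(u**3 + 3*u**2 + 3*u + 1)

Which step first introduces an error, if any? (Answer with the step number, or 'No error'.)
Step 2

Step 2 is incorrect due to a wrong exponent.
The step shows: ((u + 1)*exp(u) - exp(u))/(u + 1)**3
The correct value should be: ((u + 1)*exp(u) - exp(u))/(u + 1)**2

Explanation: The exponent -2 on u + 1 was incorrectly written as -3: the term ((u + 1)*exp(u) - exp(u))/(u + 1)**2 was incorrectly written as ((u + 1)*exp(u) - exp(u))/(u + 1)**3
The later steps are derived from this incorrect expression, so the error originates in Step 2.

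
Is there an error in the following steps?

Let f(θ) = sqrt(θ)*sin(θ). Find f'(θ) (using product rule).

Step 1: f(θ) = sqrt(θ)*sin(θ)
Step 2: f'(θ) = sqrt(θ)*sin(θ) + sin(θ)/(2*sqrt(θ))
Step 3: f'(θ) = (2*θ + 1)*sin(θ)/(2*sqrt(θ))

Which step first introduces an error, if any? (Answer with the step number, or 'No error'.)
Step 2

Step 2 is incorrect due to a wrong trig function.
The step shows: sqrt(θ)*sin(θ) + sin(θ)/(2*sqrt(θ))
The correct value should be: sqrt(θ)*cos(θ) + sin(θ)/(2*sqrt(θ))

Explanation: cos(θ) was incorrectly written as sin(θ): the term sqrt(θ)*cos(θ) was incorrectly written as sqrt(θ)*sin(θ)
The later steps are derived from this incorrect expression, so the error originates in Step 2.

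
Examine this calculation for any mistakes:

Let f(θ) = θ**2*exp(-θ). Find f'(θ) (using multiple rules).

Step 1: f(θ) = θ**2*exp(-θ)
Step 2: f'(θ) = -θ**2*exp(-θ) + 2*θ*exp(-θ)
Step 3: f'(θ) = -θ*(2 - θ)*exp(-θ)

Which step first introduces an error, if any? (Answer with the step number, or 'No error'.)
Step 3

Step 3 is incorrect due to a sign flip.
The step shows: -θ*(2 - θ)*exp(-θ)
The correct value should be: θ*(2 - θ)*exp(-θ)

Explanation: The sign of the whole expression was flipped: the term θ*(2 - θ)*exp(-θ) was incorrectly written as -θ*(2 - θ)*exp(-θ)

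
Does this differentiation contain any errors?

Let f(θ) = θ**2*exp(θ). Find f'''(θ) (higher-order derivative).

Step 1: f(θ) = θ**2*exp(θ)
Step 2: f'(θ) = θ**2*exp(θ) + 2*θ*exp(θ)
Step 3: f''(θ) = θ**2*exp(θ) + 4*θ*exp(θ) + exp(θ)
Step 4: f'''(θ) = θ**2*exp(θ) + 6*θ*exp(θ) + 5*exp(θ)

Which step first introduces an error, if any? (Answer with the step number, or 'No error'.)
Step 3

Step 3 is incorrect due to a wrong coefficient.
The step shows: θ**2*exp(θ) + 4*θ*exp(θ) + exp(θ)
The correct value should be: θ**2*exp(θ) + 4*θ*exp(θ) + 2*exp(θ)

Explanation: The coefficient 2 was incorrectly written as 1: the term 2*exp(θ) was incorrectly written as exp(θ)
The later steps are derived from this incorrect expression, so the error originates in Step 3.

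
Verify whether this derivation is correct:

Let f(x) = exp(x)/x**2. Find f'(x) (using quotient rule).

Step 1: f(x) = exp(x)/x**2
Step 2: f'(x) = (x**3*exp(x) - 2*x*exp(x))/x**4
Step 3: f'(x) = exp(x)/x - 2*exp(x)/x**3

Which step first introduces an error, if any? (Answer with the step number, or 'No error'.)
Step 2

Step 2 is incorrect due to a wrong exponent.
The step shows: (x**3*exp(x) - 2*x*exp(x))/x**4
The correct value should be: (x**2*exp(x) - 2*x*exp(x))/x**4

Explanation: The exponent 2 on x was incorrectly written as 3: the term (x**2*exp(x) - 2*x*exp(x))/x**4 was incorrectly written as (x**3*exp(x) - 2*x*exp(x))/x**4
The later steps are derived from this incorrect expression, so the error originates in Step 2.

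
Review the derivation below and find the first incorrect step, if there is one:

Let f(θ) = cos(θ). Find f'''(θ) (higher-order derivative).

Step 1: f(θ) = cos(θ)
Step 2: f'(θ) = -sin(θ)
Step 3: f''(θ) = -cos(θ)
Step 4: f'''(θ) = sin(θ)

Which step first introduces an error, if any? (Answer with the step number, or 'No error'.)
No error

All steps in this derivation are correct.
The final answer f'''(θ) = sin(θ) is valid.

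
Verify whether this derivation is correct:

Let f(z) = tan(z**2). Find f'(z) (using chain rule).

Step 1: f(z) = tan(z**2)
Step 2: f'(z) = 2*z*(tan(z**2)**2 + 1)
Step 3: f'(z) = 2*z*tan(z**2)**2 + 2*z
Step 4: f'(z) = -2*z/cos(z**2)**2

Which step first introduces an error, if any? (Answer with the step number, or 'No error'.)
Step 4

Step 4 is incorrect due to a sign flip.
The step shows: -2*z/cos(z**2)**2
The correct value should be: 2*z/cos(z**2)**2

Explanation: The sign of the whole expression was flipped: the term 2*z/cos(z**2)**2 was incorrectly written as -2*z/cos(z**2)**2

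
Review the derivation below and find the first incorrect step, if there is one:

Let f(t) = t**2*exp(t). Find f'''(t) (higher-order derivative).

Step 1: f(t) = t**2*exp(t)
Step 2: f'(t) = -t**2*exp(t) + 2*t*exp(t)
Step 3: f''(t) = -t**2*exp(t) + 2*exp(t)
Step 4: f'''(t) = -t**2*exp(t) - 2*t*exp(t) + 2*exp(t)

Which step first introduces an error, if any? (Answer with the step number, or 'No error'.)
Step 2

Step 2 is incorrect due to a sign flip.
The step shows: -t**2*exp(t) + 2*t*exp(t)
The correct value should be: t**2*exp(t) + 2*t*exp(t)

Explanation: The sign of one term was flipped: the term t**2*exp(t) was incorrectly written as -t**2*exp(t)
The later steps are derived from this incorrect expression, so the error originates in Step 2.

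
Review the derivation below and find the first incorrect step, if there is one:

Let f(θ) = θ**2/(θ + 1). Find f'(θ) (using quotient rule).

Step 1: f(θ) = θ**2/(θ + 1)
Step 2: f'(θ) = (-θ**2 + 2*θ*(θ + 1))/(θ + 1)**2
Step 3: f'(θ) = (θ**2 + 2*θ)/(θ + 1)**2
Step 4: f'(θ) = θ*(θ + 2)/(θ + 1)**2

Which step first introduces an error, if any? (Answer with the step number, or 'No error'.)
No error

All steps in this derivation are correct.
The final answer f'(θ) = θ*(θ + 2)/(θ + 1)**2 is valid.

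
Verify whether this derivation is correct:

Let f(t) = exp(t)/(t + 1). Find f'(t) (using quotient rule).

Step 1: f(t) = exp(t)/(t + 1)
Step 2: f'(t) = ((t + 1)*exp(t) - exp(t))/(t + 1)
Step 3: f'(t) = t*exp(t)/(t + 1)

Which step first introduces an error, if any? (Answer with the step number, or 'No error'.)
Step 2

Step 2 is incorrect due to a wrong exponent.
The step shows: ((t + 1)*exp(t) - exp(t))/(t + 1)
The correct value should be: ((t + 1)*exp(t) - exp(t))/(t + 1)**2

Explanation: The exponent -2 on t + 1 was incorrectly written as -1: the term ((t + 1)*exp(t) - exp(t))/(t + 1)**2 was incorrectly written as ((t + 1)*exp(t) - exp(t))/(t + 1)
The later steps are derived from this incorrect expression, so the error originates in Step 2.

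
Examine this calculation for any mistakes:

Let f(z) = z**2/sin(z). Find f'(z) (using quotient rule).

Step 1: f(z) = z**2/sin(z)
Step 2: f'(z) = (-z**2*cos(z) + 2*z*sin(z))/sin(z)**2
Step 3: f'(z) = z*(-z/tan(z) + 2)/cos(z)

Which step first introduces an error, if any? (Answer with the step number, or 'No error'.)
Step 3

Step 3 is incorrect due to a wrong trig function.
The step shows: z*(-z/tan(z) + 2)/cos(z)
The correct value should be: z*(-z/tan(z) + 2)/sin(z)

Explanation: sin(z) was incorrectly written as cos(z): the term z*(-z/tan(z) + 2)/sin(z) was incorrectly written as z*(-z/tan(z) + 2)/cos(z)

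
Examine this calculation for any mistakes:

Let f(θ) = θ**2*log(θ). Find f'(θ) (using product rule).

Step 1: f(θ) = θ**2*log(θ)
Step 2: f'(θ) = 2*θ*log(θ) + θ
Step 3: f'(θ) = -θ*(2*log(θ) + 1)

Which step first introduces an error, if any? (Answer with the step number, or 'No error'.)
Step 3

Step 3 is incorrect due to a sign flip.
The step shows: -θ*(2*log(θ) + 1)
The correct value should be: θ*(2*log(θ) + 1)

Explanation: The sign of the whole expression was flipped: the term θ*(2*log(θ) + 1) was incorrectly written as -θ*(2*log(θ) + 1)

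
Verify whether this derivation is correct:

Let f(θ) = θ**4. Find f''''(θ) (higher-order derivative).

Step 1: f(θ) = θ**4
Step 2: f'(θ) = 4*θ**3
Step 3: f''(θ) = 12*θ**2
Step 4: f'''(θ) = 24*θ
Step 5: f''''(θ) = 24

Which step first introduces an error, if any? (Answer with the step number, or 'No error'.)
No error

All steps in this derivation are correct.
The final answer f''''(θ) = 24 is valid.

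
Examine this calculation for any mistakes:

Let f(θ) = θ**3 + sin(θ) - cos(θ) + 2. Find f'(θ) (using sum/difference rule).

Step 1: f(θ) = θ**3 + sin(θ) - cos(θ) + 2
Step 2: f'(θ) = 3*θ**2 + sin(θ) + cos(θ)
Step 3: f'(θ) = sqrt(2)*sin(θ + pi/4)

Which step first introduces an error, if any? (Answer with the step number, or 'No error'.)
Step 3

Step 3 is incorrect due to a dropped term.
The step shows: sqrt(2)*sin(θ + pi/4)
The correct value should be: 3*θ**2 + sqrt(2)*sin(θ + pi/4)

Explanation: A term was dropped: the term 3*θ**2 was incorrectly omitted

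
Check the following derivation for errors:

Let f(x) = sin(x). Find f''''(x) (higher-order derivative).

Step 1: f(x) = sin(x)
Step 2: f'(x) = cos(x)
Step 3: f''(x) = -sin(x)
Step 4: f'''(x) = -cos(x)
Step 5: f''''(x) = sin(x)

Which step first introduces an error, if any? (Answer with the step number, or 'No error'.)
No error

All steps in this derivation are correct.
The final answer f''''(x) = sin(x) is valid.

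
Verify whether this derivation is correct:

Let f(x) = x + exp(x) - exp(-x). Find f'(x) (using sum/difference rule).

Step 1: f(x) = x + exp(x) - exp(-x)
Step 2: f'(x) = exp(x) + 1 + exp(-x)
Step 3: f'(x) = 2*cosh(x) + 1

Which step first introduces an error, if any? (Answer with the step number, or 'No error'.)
No error

All steps in this derivation are correct.
The final answer f'(x) = 2*cosh(x) + 1 is valid.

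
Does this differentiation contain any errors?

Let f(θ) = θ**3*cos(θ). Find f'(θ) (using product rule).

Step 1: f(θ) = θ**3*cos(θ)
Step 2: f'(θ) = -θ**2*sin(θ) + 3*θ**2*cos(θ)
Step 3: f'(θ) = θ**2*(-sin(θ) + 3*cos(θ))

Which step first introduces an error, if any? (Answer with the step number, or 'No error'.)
Step 2

Step 2 is incorrect due to a wrong exponent.
The step shows: -θ**2*sin(θ) + 3*θ**2*cos(θ)
The correct value should be: -θ**3*sin(θ) + 3*θ**2*cos(θ)

Explanation: The exponent 3 on θ was incorrectly written as 2: the term -θ**3*sin(θ) was incorrectly written as -θ**2*sin(θ)
The later steps are derived from this incorrect expression, so the error originates in Step 2.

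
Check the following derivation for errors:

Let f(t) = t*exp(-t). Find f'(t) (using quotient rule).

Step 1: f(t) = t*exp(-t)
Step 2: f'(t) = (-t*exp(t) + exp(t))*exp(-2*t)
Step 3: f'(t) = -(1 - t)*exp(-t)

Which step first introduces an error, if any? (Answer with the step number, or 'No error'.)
Step 3

Step 3 is incorrect due to a sign flip.
The step shows: -(1 - t)*exp(-t)
The correct value should be: (1 - t)*exp(-t)

Explanation: The sign of the whole expression was flipped: the term (1 - t)*exp(-t) was incorrectly written as -(1 - t)*exp(-t)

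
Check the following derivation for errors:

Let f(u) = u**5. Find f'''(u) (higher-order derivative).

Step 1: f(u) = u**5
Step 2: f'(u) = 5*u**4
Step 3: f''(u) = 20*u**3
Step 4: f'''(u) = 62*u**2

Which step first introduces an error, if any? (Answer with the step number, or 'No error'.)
Step 4

Step 4 is incorrect due to a wrong coefficient.
The step shows: 62*u**2
The correct value should be: 60*u**2

Explanation: The coefficient 60 was incorrectly written as 62: the term 60*u**2 was incorrectly written as 62*u**2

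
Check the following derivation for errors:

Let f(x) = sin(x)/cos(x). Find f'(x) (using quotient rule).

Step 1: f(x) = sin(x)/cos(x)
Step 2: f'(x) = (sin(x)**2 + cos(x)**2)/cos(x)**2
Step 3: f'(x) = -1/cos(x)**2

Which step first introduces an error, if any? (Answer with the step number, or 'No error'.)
Step 3

Step 3 is incorrect due to a sign flip.
The step shows: -1/cos(x)**2
The correct value should be: cos(x)**(-2)

Explanation: The sign of the whole expression was flipped: the term cos(x)**(-2) was incorrectly written as -1/cos(x)**2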